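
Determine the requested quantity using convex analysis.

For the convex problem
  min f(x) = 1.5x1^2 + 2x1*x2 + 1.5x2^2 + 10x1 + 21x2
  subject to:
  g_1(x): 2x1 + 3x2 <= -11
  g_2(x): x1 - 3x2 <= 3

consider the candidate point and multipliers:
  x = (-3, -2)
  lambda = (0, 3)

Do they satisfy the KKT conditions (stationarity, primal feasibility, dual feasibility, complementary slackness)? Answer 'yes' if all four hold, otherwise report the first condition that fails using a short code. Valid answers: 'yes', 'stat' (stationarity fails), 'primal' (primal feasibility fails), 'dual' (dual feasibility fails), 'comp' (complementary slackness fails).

Gradient of f: grad f(x) = Q x + c = (-3, 9)
Constraint values g_i(x) = a_i^T x - b_i:
  g_1((-3, -2)) = -1
  g_2((-3, -2)) = 0
Stationarity residual: grad f(x) + sum_i lambda_i a_i = (0, 0)
  -> stationarity OK
Primal feasibility (all g_i <= 0): OK
Dual feasibility (all lambda_i >= 0): OK
Complementary slackness (lambda_i * g_i(x) = 0 for all i): OK

Verdict: yes, KKT holds.

yes


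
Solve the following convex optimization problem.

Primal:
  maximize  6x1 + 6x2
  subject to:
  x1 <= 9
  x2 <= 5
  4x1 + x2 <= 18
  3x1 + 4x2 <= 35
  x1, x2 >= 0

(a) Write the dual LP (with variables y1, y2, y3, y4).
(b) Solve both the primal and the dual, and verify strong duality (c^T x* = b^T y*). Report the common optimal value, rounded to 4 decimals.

The standard primal-dual pair for 'max c^T x s.t. A x <= b, x >= 0' is:
  Dual:  min b^T y  s.t.  A^T y >= c,  y >= 0.

So the dual LP is:
  minimize  9y1 + 5y2 + 18y3 + 35y4
  subject to:
    y1 + 4y3 + 3y4 >= 6
    y2 + y3 + 4y4 >= 6
    y1, y2, y3, y4 >= 0

Solving the primal: x* = (3.25, 5).
  primal value c^T x* = 49.5.
Solving the dual: y* = (0, 4.5, 1.5, 0).
  dual value b^T y* = 49.5.
Strong duality: c^T x* = b^T y*. Confirmed.

49.5


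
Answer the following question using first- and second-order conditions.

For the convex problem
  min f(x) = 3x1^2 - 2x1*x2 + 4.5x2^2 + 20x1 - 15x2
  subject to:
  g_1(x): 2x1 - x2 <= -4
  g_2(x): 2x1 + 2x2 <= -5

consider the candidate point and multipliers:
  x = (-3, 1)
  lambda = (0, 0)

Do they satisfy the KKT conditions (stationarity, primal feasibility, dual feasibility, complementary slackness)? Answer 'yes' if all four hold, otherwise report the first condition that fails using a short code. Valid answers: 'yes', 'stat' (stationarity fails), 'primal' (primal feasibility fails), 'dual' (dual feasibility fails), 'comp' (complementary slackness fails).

Gradient of f: grad f(x) = Q x + c = (0, 0)
Constraint values g_i(x) = a_i^T x - b_i:
  g_1((-3, 1)) = -3
  g_2((-3, 1)) = 1
Stationarity residual: grad f(x) + sum_i lambda_i a_i = (0, 0)
  -> stationarity OK
Primal feasibility (all g_i <= 0): FAILS
Dual feasibility (all lambda_i >= 0): OK
Complementary slackness (lambda_i * g_i(x) = 0 for all i): OK

Verdict: the first failing condition is primal_feasibility -> primal.

primal


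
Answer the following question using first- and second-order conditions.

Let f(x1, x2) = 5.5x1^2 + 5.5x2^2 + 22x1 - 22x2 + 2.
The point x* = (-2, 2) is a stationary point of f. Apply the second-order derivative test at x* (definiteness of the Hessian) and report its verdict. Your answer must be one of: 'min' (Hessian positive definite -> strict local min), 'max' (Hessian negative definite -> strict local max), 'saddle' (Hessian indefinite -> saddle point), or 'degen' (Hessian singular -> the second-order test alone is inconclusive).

Compute the Hessian H = grad^2 f:
  H = [[11, 0], [0, 11]]
Verify stationarity: grad f(x*) = H x* + g = (0, 0).
Eigenvalues of H: 11, 11.
Both eigenvalues > 0, so H is positive definite -> x* is a strict local min.

min


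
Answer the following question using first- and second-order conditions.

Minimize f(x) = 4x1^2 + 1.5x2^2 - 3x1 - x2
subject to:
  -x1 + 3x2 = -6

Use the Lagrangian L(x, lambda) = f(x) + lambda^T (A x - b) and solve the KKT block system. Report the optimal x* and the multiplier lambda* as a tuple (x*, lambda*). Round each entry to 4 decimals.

Form the Lagrangian:
  L(x, lambda) = (1/2) x^T Q x + c^T x + lambda^T (A x - b)
Stationarity (grad_x L = 0): Q x + c + A^T lambda = 0.
Primal feasibility: A x = b.

This gives the KKT block system:
  [ Q   A^T ] [ x     ]   [-c ]
  [ A    0  ] [ lambda ] = [ b ]

Solving the linear system:
  x*      = (0.64, -1.7867)
  lambda* = (2.12)
  f(x*)   = 6.2933

x* = (0.64, -1.7867), lambda* = (2.12)


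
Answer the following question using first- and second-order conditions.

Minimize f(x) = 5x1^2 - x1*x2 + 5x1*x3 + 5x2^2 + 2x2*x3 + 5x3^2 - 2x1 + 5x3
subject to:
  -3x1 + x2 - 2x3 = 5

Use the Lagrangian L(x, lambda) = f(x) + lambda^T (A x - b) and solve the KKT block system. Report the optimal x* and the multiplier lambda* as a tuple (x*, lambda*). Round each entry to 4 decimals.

Form the Lagrangian:
  L(x, lambda) = (1/2) x^T Q x + c^T x + lambda^T (A x - b)
Stationarity (grad_x L = 0): Q x + c + A^T lambda = 0.
Primal feasibility: A x = b.

This gives the KKT block system:
  [ Q   A^T ] [ x     ]   [-c ]
  [ A    0  ] [ lambda ] = [ b ]

Solving the linear system:
  x*      = (-0.5195, 0.712, -1.3647)
  lambda* = (-4.9103)
  f(x*)   = 9.3835

x* = (-0.5195, 0.712, -1.3647), lambda* = (-4.9103)


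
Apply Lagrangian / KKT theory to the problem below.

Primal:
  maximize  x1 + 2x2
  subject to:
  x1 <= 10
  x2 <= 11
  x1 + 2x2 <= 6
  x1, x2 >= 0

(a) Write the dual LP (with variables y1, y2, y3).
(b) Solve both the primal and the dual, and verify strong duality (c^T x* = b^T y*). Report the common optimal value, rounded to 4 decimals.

The standard primal-dual pair for 'max c^T x s.t. A x <= b, x >= 0' is:
  Dual:  min b^T y  s.t.  A^T y >= c,  y >= 0.

So the dual LP is:
  minimize  10y1 + 11y2 + 6y3
  subject to:
    y1 + y3 >= 1
    y2 + 2y3 >= 2
    y1, y2, y3 >= 0

Solving the primal: x* = (6, 0).
  primal value c^T x* = 6.
Solving the dual: y* = (0, 0, 1).
  dual value b^T y* = 6.
Strong duality: c^T x* = b^T y*. Confirmed.

6


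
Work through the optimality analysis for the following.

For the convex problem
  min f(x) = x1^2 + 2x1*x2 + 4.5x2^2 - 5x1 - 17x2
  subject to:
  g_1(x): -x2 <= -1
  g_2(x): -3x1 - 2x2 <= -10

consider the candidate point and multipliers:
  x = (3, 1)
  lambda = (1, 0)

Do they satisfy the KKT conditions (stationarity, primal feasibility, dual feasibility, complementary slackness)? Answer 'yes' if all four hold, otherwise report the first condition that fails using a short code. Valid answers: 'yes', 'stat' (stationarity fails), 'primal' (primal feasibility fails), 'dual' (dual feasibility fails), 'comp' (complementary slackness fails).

Gradient of f: grad f(x) = Q x + c = (3, -2)
Constraint values g_i(x) = a_i^T x - b_i:
  g_1((3, 1)) = 0
  g_2((3, 1)) = -1
Stationarity residual: grad f(x) + sum_i lambda_i a_i = (3, -3)
  -> stationarity FAILS
Primal feasibility (all g_i <= 0): OK
Dual feasibility (all lambda_i >= 0): OK
Complementary slackness (lambda_i * g_i(x) = 0 for all i): OK

Verdict: the first failing condition is stationarity -> stat.

stat


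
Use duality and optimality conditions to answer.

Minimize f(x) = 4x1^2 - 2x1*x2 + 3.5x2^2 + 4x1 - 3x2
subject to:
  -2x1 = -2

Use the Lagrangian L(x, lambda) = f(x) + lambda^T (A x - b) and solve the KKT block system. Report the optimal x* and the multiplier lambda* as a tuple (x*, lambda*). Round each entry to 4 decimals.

Form the Lagrangian:
  L(x, lambda) = (1/2) x^T Q x + c^T x + lambda^T (A x - b)
Stationarity (grad_x L = 0): Q x + c + A^T lambda = 0.
Primal feasibility: A x = b.

This gives the KKT block system:
  [ Q   A^T ] [ x     ]   [-c ]
  [ A    0  ] [ lambda ] = [ b ]

Solving the linear system:
  x*      = (1, 0.7143)
  lambda* = (5.2857)
  f(x*)   = 6.2143

x* = (1, 0.7143), lambda* = (5.2857)


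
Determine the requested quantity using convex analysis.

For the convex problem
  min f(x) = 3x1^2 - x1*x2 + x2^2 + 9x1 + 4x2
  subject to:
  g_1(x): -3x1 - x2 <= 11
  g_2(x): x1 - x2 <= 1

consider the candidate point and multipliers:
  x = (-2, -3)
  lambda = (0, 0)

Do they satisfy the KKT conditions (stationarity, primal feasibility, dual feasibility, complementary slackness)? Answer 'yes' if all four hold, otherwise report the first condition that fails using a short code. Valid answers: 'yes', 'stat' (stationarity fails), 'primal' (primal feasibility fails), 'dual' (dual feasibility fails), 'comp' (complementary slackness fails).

Gradient of f: grad f(x) = Q x + c = (0, 0)
Constraint values g_i(x) = a_i^T x - b_i:
  g_1((-2, -3)) = -2
  g_2((-2, -3)) = 0
Stationarity residual: grad f(x) + sum_i lambda_i a_i = (0, 0)
  -> stationarity OK
Primal feasibility (all g_i <= 0): OK
Dual feasibility (all lambda_i >= 0): OK
Complementary slackness (lambda_i * g_i(x) = 0 for all i): OK

Verdict: yes, KKT holds.

yes


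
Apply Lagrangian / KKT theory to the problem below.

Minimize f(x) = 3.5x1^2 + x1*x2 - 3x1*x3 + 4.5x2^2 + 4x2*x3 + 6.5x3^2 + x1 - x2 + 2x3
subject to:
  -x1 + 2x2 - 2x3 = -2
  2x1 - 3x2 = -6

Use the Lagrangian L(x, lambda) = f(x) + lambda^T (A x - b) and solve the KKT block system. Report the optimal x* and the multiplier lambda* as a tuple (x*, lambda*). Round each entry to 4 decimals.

Form the Lagrangian:
  L(x, lambda) = (1/2) x^T Q x + c^T x + lambda^T (A x - b)
Stationarity (grad_x L = 0): Q x + c + A^T lambda = 0.
Primal feasibility: A x = b.

This gives the KKT block system:
  [ Q   A^T ] [ x     ]   [-c ]
  [ A    0  ] [ lambda ] = [ b ]

Solving the linear system:
  x*      = (-1.7086, 0.8609, 2.7152)
  lambda* = (22.9338, 20.5894)
  f(x*)   = 86.1325

x* = (-1.7086, 0.8609, 2.7152), lambda* = (22.9338, 20.5894)


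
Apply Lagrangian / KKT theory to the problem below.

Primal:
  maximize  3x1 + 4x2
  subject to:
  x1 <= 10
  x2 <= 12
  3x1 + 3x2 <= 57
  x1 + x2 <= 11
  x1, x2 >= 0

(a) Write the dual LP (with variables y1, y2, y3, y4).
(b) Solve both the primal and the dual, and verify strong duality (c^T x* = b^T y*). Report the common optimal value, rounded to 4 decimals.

The standard primal-dual pair for 'max c^T x s.t. A x <= b, x >= 0' is:
  Dual:  min b^T y  s.t.  A^T y >= c,  y >= 0.

So the dual LP is:
  minimize  10y1 + 12y2 + 57y3 + 11y4
  subject to:
    y1 + 3y3 + y4 >= 3
    y2 + 3y3 + y4 >= 4
    y1, y2, y3, y4 >= 0

Solving the primal: x* = (0, 11).
  primal value c^T x* = 44.
Solving the dual: y* = (0, 0, 0, 4).
  dual value b^T y* = 44.
Strong duality: c^T x* = b^T y*. Confirmed.

44


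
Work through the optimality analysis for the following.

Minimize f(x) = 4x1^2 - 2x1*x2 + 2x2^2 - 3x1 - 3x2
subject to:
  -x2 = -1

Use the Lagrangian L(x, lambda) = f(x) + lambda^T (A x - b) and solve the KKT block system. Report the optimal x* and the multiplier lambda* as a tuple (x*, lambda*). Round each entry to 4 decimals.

Form the Lagrangian:
  L(x, lambda) = (1/2) x^T Q x + c^T x + lambda^T (A x - b)
Stationarity (grad_x L = 0): Q x + c + A^T lambda = 0.
Primal feasibility: A x = b.

This gives the KKT block system:
  [ Q   A^T ] [ x     ]   [-c ]
  [ A    0  ] [ lambda ] = [ b ]

Solving the linear system:
  x*      = (0.625, 1)
  lambda* = (-0.25)
  f(x*)   = -2.5625

x* = (0.625, 1), lambda* = (-0.25)


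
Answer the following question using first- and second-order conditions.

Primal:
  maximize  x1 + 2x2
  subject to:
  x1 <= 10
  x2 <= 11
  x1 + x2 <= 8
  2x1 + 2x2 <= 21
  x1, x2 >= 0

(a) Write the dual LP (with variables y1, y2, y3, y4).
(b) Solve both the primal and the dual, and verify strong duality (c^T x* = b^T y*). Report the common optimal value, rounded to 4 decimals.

The standard primal-dual pair for 'max c^T x s.t. A x <= b, x >= 0' is:
  Dual:  min b^T y  s.t.  A^T y >= c,  y >= 0.

So the dual LP is:
  minimize  10y1 + 11y2 + 8y3 + 21y4
  subject to:
    y1 + y3 + 2y4 >= 1
    y2 + y3 + 2y4 >= 2
    y1, y2, y3, y4 >= 0

Solving the primal: x* = (0, 8).
  primal value c^T x* = 16.
Solving the dual: y* = (0, 0, 2, 0).
  dual value b^T y* = 16.
Strong duality: c^T x* = b^T y*. Confirmed.

16


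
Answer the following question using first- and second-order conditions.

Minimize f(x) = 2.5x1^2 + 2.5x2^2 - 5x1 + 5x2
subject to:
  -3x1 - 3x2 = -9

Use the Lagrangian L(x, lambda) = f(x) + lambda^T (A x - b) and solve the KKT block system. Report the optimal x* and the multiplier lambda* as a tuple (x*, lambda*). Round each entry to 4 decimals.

Form the Lagrangian:
  L(x, lambda) = (1/2) x^T Q x + c^T x + lambda^T (A x - b)
Stationarity (grad_x L = 0): Q x + c + A^T lambda = 0.
Primal feasibility: A x = b.

This gives the KKT block system:
  [ Q   A^T ] [ x     ]   [-c ]
  [ A    0  ] [ lambda ] = [ b ]

Solving the linear system:
  x*      = (2.5, 0.5)
  lambda* = (2.5)
  f(x*)   = 6.25

x* = (2.5, 0.5), lambda* = (2.5)


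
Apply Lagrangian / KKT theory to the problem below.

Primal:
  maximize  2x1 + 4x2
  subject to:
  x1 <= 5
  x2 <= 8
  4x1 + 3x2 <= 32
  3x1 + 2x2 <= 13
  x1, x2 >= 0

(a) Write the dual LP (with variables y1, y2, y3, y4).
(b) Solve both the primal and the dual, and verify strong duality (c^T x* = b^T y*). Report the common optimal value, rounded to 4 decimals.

The standard primal-dual pair for 'max c^T x s.t. A x <= b, x >= 0' is:
  Dual:  min b^T y  s.t.  A^T y >= c,  y >= 0.

So the dual LP is:
  minimize  5y1 + 8y2 + 32y3 + 13y4
  subject to:
    y1 + 4y3 + 3y4 >= 2
    y2 + 3y3 + 2y4 >= 4
    y1, y2, y3, y4 >= 0

Solving the primal: x* = (0, 6.5).
  primal value c^T x* = 26.
Solving the dual: y* = (0, 0, 0, 2).
  dual value b^T y* = 26.
Strong duality: c^T x* = b^T y*. Confirmed.

26


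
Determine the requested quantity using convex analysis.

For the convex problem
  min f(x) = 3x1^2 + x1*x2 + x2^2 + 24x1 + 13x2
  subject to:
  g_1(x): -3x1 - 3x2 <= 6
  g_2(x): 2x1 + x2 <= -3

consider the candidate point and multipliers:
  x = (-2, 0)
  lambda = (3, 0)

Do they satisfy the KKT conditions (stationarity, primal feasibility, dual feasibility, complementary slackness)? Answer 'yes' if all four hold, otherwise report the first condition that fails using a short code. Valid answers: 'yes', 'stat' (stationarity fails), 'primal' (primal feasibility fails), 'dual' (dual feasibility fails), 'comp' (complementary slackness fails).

Gradient of f: grad f(x) = Q x + c = (12, 11)
Constraint values g_i(x) = a_i^T x - b_i:
  g_1((-2, 0)) = 0
  g_2((-2, 0)) = -1
Stationarity residual: grad f(x) + sum_i lambda_i a_i = (3, 2)
  -> stationarity FAILS
Primal feasibility (all g_i <= 0): OK
Dual feasibility (all lambda_i >= 0): OK
Complementary slackness (lambda_i * g_i(x) = 0 for all i): OK

Verdict: the first failing condition is stationarity -> stat.

stat


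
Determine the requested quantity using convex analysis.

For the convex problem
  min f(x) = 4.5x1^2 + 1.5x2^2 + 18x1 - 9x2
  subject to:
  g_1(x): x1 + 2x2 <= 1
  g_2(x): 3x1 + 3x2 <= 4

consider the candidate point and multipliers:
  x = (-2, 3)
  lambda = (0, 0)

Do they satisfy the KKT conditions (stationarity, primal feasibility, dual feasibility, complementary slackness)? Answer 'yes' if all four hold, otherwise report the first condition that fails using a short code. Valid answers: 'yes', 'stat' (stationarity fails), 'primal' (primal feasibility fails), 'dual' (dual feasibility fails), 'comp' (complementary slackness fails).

Gradient of f: grad f(x) = Q x + c = (0, 0)
Constraint values g_i(x) = a_i^T x - b_i:
  g_1((-2, 3)) = 3
  g_2((-2, 3)) = -1
Stationarity residual: grad f(x) + sum_i lambda_i a_i = (0, 0)
  -> stationarity OK
Primal feasibility (all g_i <= 0): FAILS
Dual feasibility (all lambda_i >= 0): OK
Complementary slackness (lambda_i * g_i(x) = 0 for all i): OK

Verdict: the first failing condition is primal_feasibility -> primal.

primal


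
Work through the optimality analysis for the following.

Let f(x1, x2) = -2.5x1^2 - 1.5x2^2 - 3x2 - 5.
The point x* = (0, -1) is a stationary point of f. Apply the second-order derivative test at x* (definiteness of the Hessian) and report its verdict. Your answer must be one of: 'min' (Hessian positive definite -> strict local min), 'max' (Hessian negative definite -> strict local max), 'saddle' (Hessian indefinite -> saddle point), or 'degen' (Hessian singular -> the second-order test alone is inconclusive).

Compute the Hessian H = grad^2 f:
  H = [[-5, 0], [0, -3]]
Verify stationarity: grad f(x*) = H x* + g = (0, 0).
Eigenvalues of H: -5, -3.
Both eigenvalues < 0, so H is negative definite -> x* is a strict local max.

max


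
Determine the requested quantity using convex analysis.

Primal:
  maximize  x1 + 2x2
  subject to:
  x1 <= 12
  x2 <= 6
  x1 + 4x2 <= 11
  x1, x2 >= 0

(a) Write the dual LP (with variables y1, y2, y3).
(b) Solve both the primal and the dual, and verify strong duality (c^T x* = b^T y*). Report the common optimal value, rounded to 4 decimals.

The standard primal-dual pair for 'max c^T x s.t. A x <= b, x >= 0' is:
  Dual:  min b^T y  s.t.  A^T y >= c,  y >= 0.

So the dual LP is:
  minimize  12y1 + 6y2 + 11y3
  subject to:
    y1 + y3 >= 1
    y2 + 4y3 >= 2
    y1, y2, y3 >= 0

Solving the primal: x* = (11, 0).
  primal value c^T x* = 11.
Solving the dual: y* = (0, 0, 1).
  dual value b^T y* = 11.
Strong duality: c^T x* = b^T y*. Confirmed.

11


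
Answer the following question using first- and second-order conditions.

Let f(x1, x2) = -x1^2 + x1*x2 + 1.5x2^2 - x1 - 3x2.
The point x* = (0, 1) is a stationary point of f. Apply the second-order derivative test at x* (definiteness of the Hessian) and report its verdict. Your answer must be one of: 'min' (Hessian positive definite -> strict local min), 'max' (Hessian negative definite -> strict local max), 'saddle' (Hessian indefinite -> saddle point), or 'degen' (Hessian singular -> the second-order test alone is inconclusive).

Compute the Hessian H = grad^2 f:
  H = [[-2, 1], [1, 3]]
Verify stationarity: grad f(x*) = H x* + g = (0, 0).
Eigenvalues of H: -2.1926, 3.1926.
Eigenvalues have mixed signs, so H is indefinite -> x* is a saddle point.

saddle


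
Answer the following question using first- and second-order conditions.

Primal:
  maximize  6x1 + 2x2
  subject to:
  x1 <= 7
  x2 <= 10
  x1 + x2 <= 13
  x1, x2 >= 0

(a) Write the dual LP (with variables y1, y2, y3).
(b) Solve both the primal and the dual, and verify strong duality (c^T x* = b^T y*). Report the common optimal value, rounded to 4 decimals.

The standard primal-dual pair for 'max c^T x s.t. A x <= b, x >= 0' is:
  Dual:  min b^T y  s.t.  A^T y >= c,  y >= 0.

So the dual LP is:
  minimize  7y1 + 10y2 + 13y3
  subject to:
    y1 + y3 >= 6
    y2 + y3 >= 2
    y1, y2, y3 >= 0

Solving the primal: x* = (7, 6).
  primal value c^T x* = 54.
Solving the dual: y* = (4, 0, 2).
  dual value b^T y* = 54.
Strong duality: c^T x* = b^T y*. Confirmed.

54


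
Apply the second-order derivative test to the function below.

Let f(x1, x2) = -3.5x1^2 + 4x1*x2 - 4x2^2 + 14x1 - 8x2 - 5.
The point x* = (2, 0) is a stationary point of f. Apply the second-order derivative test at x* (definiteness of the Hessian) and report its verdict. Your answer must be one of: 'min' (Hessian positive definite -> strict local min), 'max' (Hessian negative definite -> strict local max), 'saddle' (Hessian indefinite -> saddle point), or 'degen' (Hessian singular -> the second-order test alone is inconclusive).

Compute the Hessian H = grad^2 f:
  H = [[-7, 4], [4, -8]]
Verify stationarity: grad f(x*) = H x* + g = (0, 0).
Eigenvalues of H: -11.5311, -3.4689.
Both eigenvalues < 0, so H is negative definite -> x* is a strict local max.

max


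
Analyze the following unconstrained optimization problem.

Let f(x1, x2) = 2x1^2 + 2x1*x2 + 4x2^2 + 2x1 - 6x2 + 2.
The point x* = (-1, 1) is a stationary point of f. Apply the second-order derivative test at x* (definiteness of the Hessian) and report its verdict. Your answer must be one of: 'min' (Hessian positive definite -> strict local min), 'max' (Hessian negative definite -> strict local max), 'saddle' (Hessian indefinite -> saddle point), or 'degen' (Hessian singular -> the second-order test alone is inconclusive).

Compute the Hessian H = grad^2 f:
  H = [[4, 2], [2, 8]]
Verify stationarity: grad f(x*) = H x* + g = (0, 0).
Eigenvalues of H: 3.1716, 8.8284.
Both eigenvalues > 0, so H is positive definite -> x* is a strict local min.

min


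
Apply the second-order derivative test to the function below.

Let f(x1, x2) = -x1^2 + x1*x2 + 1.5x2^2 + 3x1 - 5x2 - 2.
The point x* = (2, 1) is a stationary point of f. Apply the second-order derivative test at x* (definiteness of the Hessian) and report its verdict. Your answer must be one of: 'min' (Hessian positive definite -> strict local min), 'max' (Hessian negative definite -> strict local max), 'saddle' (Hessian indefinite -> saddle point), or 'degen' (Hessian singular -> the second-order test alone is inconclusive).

Compute the Hessian H = grad^2 f:
  H = [[-2, 1], [1, 3]]
Verify stationarity: grad f(x*) = H x* + g = (0, 0).
Eigenvalues of H: -2.1926, 3.1926.
Eigenvalues have mixed signs, so H is indefinite -> x* is a saddle point.

saddle


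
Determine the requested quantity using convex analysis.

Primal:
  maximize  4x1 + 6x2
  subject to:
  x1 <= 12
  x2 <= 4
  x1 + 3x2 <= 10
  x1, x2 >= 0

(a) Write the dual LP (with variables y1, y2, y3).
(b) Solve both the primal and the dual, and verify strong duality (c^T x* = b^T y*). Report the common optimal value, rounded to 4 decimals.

The standard primal-dual pair for 'max c^T x s.t. A x <= b, x >= 0' is:
  Dual:  min b^T y  s.t.  A^T y >= c,  y >= 0.

So the dual LP is:
  minimize  12y1 + 4y2 + 10y3
  subject to:
    y1 + y3 >= 4
    y2 + 3y3 >= 6
    y1, y2, y3 >= 0

Solving the primal: x* = (10, 0).
  primal value c^T x* = 40.
Solving the dual: y* = (0, 0, 4).
  dual value b^T y* = 40.
Strong duality: c^T x* = b^T y*. Confirmed.

40


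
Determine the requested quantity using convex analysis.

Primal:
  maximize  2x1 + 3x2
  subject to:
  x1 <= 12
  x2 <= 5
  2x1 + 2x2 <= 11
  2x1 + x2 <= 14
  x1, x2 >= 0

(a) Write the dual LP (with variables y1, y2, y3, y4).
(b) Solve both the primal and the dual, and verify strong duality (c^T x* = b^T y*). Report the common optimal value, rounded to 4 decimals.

The standard primal-dual pair for 'max c^T x s.t. A x <= b, x >= 0' is:
  Dual:  min b^T y  s.t.  A^T y >= c,  y >= 0.

So the dual LP is:
  minimize  12y1 + 5y2 + 11y3 + 14y4
  subject to:
    y1 + 2y3 + 2y4 >= 2
    y2 + 2y3 + y4 >= 3
    y1, y2, y3, y4 >= 0

Solving the primal: x* = (0.5, 5).
  primal value c^T x* = 16.
Solving the dual: y* = (0, 1, 1, 0).
  dual value b^T y* = 16.
Strong duality: c^T x* = b^T y*. Confirmed.

16


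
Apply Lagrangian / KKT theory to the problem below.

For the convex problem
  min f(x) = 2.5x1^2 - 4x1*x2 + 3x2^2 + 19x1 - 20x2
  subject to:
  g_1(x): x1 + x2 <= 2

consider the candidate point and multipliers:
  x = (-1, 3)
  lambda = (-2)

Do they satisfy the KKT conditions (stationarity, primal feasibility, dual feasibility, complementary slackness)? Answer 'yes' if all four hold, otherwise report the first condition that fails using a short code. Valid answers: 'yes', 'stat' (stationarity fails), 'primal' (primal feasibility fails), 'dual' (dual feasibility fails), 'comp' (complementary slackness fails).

Gradient of f: grad f(x) = Q x + c = (2, 2)
Constraint values g_i(x) = a_i^T x - b_i:
  g_1((-1, 3)) = 0
Stationarity residual: grad f(x) + sum_i lambda_i a_i = (0, 0)
  -> stationarity OK
Primal feasibility (all g_i <= 0): OK
Dual feasibility (all lambda_i >= 0): FAILS
Complementary slackness (lambda_i * g_i(x) = 0 for all i): OK

Verdict: the first failing condition is dual_feasibility -> dual.

dual


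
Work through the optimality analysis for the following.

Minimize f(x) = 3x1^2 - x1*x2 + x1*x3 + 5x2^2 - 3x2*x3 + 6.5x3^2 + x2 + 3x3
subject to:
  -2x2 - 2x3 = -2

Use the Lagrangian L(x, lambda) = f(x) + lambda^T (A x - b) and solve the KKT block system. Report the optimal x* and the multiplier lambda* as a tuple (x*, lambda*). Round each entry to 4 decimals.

Form the Lagrangian:
  L(x, lambda) = (1/2) x^T Q x + c^T x + lambda^T (A x - b)
Stationarity (grad_x L = 0): Q x + c + A^T lambda = 0.
Primal feasibility: A x = b.

This gives the KKT block system:
  [ Q   A^T ] [ x     ]   [-c ]
  [ A    0  ] [ lambda ] = [ b ]

Solving the linear system:
  x*      = (0.0412, 0.6235, 0.3765)
  lambda* = (3.0324)
  f(x*)   = 3.9088

x* = (0.0412, 0.6235, 0.3765), lambda* = (3.0324)


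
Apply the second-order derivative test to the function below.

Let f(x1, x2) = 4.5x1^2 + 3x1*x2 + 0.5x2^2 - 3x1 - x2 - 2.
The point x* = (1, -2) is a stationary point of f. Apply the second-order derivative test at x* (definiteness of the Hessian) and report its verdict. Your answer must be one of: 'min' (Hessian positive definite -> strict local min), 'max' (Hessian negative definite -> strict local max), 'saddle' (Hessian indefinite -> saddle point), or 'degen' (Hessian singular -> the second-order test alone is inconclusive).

Compute the Hessian H = grad^2 f:
  H = [[9, 3], [3, 1]]
Verify stationarity: grad f(x*) = H x* + g = (0, 0).
Eigenvalues of H: 0, 10.
H has a zero eigenvalue (singular; positive semidefinite but not definite), so H is neither positive definite, negative definite, nor indefinite. The second-order test alone is inconclusive -> degen.
(Indeed, f is constant along the null direction of H through x*, so x* is not a strict local extremum.)

degen


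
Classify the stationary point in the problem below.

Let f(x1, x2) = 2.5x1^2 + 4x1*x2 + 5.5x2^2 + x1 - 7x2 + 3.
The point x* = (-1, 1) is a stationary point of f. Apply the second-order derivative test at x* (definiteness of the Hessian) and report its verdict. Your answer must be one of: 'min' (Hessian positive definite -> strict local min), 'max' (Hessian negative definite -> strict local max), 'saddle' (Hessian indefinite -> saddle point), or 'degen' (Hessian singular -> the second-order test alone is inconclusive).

Compute the Hessian H = grad^2 f:
  H = [[5, 4], [4, 11]]
Verify stationarity: grad f(x*) = H x* + g = (0, 0).
Eigenvalues of H: 3, 13.
Both eigenvalues > 0, so H is positive definite -> x* is a strict local min.

min


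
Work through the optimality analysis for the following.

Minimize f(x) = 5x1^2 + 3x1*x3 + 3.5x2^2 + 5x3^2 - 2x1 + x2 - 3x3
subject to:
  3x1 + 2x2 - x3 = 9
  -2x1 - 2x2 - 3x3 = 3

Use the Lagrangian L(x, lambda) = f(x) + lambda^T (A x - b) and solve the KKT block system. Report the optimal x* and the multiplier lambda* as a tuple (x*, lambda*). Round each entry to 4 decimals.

Form the Lagrangian:
  L(x, lambda) = (1/2) x^T Q x + c^T x + lambda^T (A x - b)
Stationarity (grad_x L = 0): Q x + c + A^T lambda = 0.
Primal feasibility: A x = b.

This gives the KKT block system:
  [ Q   A^T ] [ x     ]   [-c ]
  [ A    0  ] [ lambda ] = [ b ]

Solving the linear system:
  x*      = (1.9519, 0.3161, -2.512)
  lambda* = (-6.7708, -5.1645)
  f(x*)   = 40.1895

x* = (1.9519, 0.3161, -2.512), lambda* = (-6.7708, -5.1645)


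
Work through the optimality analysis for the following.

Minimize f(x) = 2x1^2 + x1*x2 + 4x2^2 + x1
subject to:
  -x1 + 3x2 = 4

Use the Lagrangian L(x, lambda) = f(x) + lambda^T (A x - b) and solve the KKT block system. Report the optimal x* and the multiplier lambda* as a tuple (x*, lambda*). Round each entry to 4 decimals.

Form the Lagrangian:
  L(x, lambda) = (1/2) x^T Q x + c^T x + lambda^T (A x - b)
Stationarity (grad_x L = 0): Q x + c + A^T lambda = 0.
Primal feasibility: A x = b.

This gives the KKT block system:
  [ Q   A^T ] [ x     ]   [-c ]
  [ A    0  ] [ lambda ] = [ b ]

Solving the linear system:
  x*      = (-1.06, 0.98)
  lambda* = (-2.26)
  f(x*)   = 3.99

x* = (-1.06, 0.98), lambda* = (-2.26)


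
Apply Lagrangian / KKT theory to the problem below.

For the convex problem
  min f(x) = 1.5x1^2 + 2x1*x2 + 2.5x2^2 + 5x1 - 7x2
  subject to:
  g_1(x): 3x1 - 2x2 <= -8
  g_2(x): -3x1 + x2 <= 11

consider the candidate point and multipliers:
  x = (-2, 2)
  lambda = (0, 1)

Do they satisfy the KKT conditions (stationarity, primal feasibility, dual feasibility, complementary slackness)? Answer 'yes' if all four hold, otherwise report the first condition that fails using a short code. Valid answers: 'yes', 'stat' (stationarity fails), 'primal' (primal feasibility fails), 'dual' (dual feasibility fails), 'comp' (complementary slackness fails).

Gradient of f: grad f(x) = Q x + c = (3, -1)
Constraint values g_i(x) = a_i^T x - b_i:
  g_1((-2, 2)) = -2
  g_2((-2, 2)) = -3
Stationarity residual: grad f(x) + sum_i lambda_i a_i = (0, 0)
  -> stationarity OK
Primal feasibility (all g_i <= 0): OK
Dual feasibility (all lambda_i >= 0): OK
Complementary slackness (lambda_i * g_i(x) = 0 for all i): FAILS

Verdict: the first failing condition is complementary_slackness -> comp.

comp


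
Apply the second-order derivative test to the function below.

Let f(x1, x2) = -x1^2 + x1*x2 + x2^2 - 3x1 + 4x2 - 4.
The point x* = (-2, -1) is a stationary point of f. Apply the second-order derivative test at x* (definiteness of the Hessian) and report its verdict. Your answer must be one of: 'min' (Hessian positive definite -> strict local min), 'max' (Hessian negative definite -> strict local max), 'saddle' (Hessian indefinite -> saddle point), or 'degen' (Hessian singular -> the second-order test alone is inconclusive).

Compute the Hessian H = grad^2 f:
  H = [[-2, 1], [1, 2]]
Verify stationarity: grad f(x*) = H x* + g = (0, 0).
Eigenvalues of H: -2.2361, 2.2361.
Eigenvalues have mixed signs, so H is indefinite -> x* is a saddle point.

saddle


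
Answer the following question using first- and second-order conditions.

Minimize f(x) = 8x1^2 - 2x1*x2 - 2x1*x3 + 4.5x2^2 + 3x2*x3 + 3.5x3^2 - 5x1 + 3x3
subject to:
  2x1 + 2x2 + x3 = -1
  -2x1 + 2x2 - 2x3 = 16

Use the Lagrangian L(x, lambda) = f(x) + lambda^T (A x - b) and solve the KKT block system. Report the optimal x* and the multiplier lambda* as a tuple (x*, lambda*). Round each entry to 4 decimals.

Form the Lagrangian:
  L(x, lambda) = (1/2) x^T Q x + c^T x + lambda^T (A x - b)
Stationarity (grad_x L = 0): Q x + c + A^T lambda = 0.
Primal feasibility: A x = b.

This gives the KKT block system:
  [ Q   A^T ] [ x     ]   [-c ]
  [ A    0  ] [ lambda ] = [ b ]

Solving the linear system:
  x*      = (-1.0287, 2.6762, -4.2951)
  lambda* = (1.2407, -7.8696)
  f(x*)   = 59.7063

x* = (-1.0287, 2.6762, -4.2951), lambda* = (1.2407, -7.8696)


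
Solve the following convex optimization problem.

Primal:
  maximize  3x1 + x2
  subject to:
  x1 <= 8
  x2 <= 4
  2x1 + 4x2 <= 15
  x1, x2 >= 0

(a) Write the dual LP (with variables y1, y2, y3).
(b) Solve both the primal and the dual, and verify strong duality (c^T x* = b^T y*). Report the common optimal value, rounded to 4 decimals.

The standard primal-dual pair for 'max c^T x s.t. A x <= b, x >= 0' is:
  Dual:  min b^T y  s.t.  A^T y >= c,  y >= 0.

So the dual LP is:
  minimize  8y1 + 4y2 + 15y3
  subject to:
    y1 + 2y3 >= 3
    y2 + 4y3 >= 1
    y1, y2, y3 >= 0

Solving the primal: x* = (7.5, 0).
  primal value c^T x* = 22.5.
Solving the dual: y* = (0, 0, 1.5).
  dual value b^T y* = 22.5.
Strong duality: c^T x* = b^T y*. Confirmed.

22.5


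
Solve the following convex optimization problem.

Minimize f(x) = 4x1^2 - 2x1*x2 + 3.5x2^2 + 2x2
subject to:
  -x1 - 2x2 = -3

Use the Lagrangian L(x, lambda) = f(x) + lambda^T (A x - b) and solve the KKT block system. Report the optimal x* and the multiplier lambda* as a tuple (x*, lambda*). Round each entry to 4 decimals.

Form the Lagrangian:
  L(x, lambda) = (1/2) x^T Q x + c^T x + lambda^T (A x - b)
Stationarity (grad_x L = 0): Q x + c + A^T lambda = 0.
Primal feasibility: A x = b.

This gives the KKT block system:
  [ Q   A^T ] [ x     ]   [-c ]
  [ A    0  ] [ lambda ] = [ b ]

Solving the linear system:
  x*      = (0.7872, 1.1064)
  lambda* = (4.0851)
  f(x*)   = 7.234

x* = (0.7872, 1.1064), lambda* = (4.0851)


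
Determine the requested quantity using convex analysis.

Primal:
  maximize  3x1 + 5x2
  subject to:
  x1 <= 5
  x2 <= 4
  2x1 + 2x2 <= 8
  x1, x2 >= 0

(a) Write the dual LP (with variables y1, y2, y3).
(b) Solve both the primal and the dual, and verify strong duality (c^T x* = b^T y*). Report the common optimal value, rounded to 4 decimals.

The standard primal-dual pair for 'max c^T x s.t. A x <= b, x >= 0' is:
  Dual:  min b^T y  s.t.  A^T y >= c,  y >= 0.

So the dual LP is:
  minimize  5y1 + 4y2 + 8y3
  subject to:
    y1 + 2y3 >= 3
    y2 + 2y3 >= 5
    y1, y2, y3 >= 0

Solving the primal: x* = (0, 4).
  primal value c^T x* = 20.
Solving the dual: y* = (0, 2, 1.5).
  dual value b^T y* = 20.
Strong duality: c^T x* = b^T y*. Confirmed.

20


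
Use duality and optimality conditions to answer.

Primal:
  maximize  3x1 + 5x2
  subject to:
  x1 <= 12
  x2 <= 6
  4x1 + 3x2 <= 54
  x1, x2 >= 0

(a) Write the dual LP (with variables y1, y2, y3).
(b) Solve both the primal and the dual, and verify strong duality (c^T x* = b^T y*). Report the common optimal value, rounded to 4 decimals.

The standard primal-dual pair for 'max c^T x s.t. A x <= b, x >= 0' is:
  Dual:  min b^T y  s.t.  A^T y >= c,  y >= 0.

So the dual LP is:
  minimize  12y1 + 6y2 + 54y3
  subject to:
    y1 + 4y3 >= 3
    y2 + 3y3 >= 5
    y1, y2, y3 >= 0

Solving the primal: x* = (9, 6).
  primal value c^T x* = 57.
Solving the dual: y* = (0, 2.75, 0.75).
  dual value b^T y* = 57.
Strong duality: c^T x* = b^T y*. Confirmed.

57


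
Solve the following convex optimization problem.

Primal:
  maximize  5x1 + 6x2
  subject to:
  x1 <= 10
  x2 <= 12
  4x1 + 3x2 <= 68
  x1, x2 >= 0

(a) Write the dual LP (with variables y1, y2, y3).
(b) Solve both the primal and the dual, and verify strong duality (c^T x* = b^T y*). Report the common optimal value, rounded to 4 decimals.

The standard primal-dual pair for 'max c^T x s.t. A x <= b, x >= 0' is:
  Dual:  min b^T y  s.t.  A^T y >= c,  y >= 0.

So the dual LP is:
  minimize  10y1 + 12y2 + 68y3
  subject to:
    y1 + 4y3 >= 5
    y2 + 3y3 >= 6
    y1, y2, y3 >= 0

Solving the primal: x* = (8, 12).
  primal value c^T x* = 112.
Solving the dual: y* = (0, 2.25, 1.25).
  dual value b^T y* = 112.
Strong duality: c^T x* = b^T y*. Confirmed.

112


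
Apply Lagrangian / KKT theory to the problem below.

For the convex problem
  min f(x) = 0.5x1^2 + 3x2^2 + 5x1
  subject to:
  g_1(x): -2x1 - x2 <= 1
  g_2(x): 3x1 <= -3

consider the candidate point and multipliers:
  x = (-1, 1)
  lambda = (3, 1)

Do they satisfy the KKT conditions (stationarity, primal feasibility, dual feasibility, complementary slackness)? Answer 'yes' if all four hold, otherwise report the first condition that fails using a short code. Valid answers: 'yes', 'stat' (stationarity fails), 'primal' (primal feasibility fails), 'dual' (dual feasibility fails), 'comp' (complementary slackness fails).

Gradient of f: grad f(x) = Q x + c = (4, 6)
Constraint values g_i(x) = a_i^T x - b_i:
  g_1((-1, 1)) = 0
  g_2((-1, 1)) = 0
Stationarity residual: grad f(x) + sum_i lambda_i a_i = (1, 3)
  -> stationarity FAILS
Primal feasibility (all g_i <= 0): OK
Dual feasibility (all lambda_i >= 0): OK
Complementary slackness (lambda_i * g_i(x) = 0 for all i): OK

Verdict: the first failing condition is stationarity -> stat.

stat


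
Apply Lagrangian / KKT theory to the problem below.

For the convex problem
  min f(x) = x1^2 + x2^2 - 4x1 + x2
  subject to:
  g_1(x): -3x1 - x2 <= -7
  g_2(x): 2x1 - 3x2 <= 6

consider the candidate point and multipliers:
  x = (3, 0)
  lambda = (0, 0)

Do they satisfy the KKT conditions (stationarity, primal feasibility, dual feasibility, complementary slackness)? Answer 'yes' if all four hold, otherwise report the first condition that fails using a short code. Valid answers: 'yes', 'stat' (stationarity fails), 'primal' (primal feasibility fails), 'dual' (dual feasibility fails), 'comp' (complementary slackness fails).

Gradient of f: grad f(x) = Q x + c = (2, 1)
Constraint values g_i(x) = a_i^T x - b_i:
  g_1((3, 0)) = -2
  g_2((3, 0)) = 0
Stationarity residual: grad f(x) + sum_i lambda_i a_i = (2, 1)
  -> stationarity FAILS
Primal feasibility (all g_i <= 0): OK
Dual feasibility (all lambda_i >= 0): OK
Complementary slackness (lambda_i * g_i(x) = 0 for all i): OK

Verdict: the first failing condition is stationarity -> stat.

stat


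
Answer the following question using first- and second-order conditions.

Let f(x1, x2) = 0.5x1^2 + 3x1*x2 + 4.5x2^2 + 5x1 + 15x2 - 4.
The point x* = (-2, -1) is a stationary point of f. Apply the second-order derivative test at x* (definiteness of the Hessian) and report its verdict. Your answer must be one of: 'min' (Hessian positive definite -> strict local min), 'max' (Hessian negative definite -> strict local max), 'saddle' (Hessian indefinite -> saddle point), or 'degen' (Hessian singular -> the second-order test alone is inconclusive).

Compute the Hessian H = grad^2 f:
  H = [[1, 3], [3, 9]]
Verify stationarity: grad f(x*) = H x* + g = (0, 0).
Eigenvalues of H: 0, 10.
H has a zero eigenvalue (singular; positive semidefinite but not definite), so H is neither positive definite, negative definite, nor indefinite. The second-order test alone is inconclusive -> degen.
(Indeed, f is constant along the null direction of H through x*, so x* is not a strict local extremum.)

degen


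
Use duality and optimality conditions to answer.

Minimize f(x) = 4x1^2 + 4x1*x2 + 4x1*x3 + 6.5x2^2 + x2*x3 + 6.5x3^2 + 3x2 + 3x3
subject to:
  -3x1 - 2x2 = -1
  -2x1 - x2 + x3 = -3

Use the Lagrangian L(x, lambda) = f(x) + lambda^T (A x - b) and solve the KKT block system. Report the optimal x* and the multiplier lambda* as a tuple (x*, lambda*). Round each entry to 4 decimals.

Form the Lagrangian:
  L(x, lambda) = (1/2) x^T Q x + c^T x + lambda^T (A x - b)
Stationarity (grad_x L = 0): Q x + c + A^T lambda = 0.
Primal feasibility: A x = b.

This gives the KKT block system:
  [ Q   A^T ] [ x     ]   [-c ]
  [ A    0  ] [ lambda ] = [ b ]

Solving the linear system:
  x*      = (1.0645, -1.0968, -1.9677)
  lambda* = (-14.1935, 19.4194)
  f(x*)   = 17.4355

x* = (1.0645, -1.0968, -1.9677), lambda* = (-14.1935, 19.4194)


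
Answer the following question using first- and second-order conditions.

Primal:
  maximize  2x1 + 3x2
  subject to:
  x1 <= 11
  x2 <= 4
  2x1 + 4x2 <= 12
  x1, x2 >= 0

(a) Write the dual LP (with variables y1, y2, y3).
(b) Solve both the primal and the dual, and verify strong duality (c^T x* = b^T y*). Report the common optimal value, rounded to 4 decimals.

The standard primal-dual pair for 'max c^T x s.t. A x <= b, x >= 0' is:
  Dual:  min b^T y  s.t.  A^T y >= c,  y >= 0.

So the dual LP is:
  minimize  11y1 + 4y2 + 12y3
  subject to:
    y1 + 2y3 >= 2
    y2 + 4y3 >= 3
    y1, y2, y3 >= 0

Solving the primal: x* = (6, 0).
  primal value c^T x* = 12.
Solving the dual: y* = (0, 0, 1).
  dual value b^T y* = 12.
Strong duality: c^T x* = b^T y*. Confirmed.

12


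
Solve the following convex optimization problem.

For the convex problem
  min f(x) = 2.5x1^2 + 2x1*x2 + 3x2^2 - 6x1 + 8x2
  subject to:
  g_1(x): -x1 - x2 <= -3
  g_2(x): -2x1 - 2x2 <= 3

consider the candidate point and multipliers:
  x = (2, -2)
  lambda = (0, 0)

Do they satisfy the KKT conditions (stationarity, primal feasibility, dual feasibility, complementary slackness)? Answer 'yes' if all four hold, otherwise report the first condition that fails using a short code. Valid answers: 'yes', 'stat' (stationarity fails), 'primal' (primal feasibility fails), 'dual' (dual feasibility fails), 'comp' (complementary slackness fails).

Gradient of f: grad f(x) = Q x + c = (0, 0)
Constraint values g_i(x) = a_i^T x - b_i:
  g_1((2, -2)) = 3
  g_2((2, -2)) = -3
Stationarity residual: grad f(x) + sum_i lambda_i a_i = (0, 0)
  -> stationarity OK
Primal feasibility (all g_i <= 0): FAILS
Dual feasibility (all lambda_i >= 0): OK
Complementary slackness (lambda_i * g_i(x) = 0 for all i): OK

Verdict: the first failing condition is primal_feasibility -> primal.

primal


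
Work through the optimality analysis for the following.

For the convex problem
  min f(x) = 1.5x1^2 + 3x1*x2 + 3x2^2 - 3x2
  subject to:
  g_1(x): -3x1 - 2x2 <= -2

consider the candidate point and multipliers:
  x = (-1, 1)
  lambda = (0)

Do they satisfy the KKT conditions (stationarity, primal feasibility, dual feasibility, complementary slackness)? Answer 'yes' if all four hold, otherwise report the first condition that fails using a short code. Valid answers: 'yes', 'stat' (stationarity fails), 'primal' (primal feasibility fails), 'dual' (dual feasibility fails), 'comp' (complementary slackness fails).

Gradient of f: grad f(x) = Q x + c = (0, 0)
Constraint values g_i(x) = a_i^T x - b_i:
  g_1((-1, 1)) = 3
Stationarity residual: grad f(x) + sum_i lambda_i a_i = (0, 0)
  -> stationarity OK
Primal feasibility (all g_i <= 0): FAILS
Dual feasibility (all lambda_i >= 0): OK
Complementary slackness (lambda_i * g_i(x) = 0 for all i): OK

Verdict: the first failing condition is primal_feasibility -> primal.

primal
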